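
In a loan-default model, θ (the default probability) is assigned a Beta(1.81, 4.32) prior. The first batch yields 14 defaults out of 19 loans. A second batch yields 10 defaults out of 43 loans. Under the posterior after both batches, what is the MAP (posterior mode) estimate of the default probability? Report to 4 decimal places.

0.3752

The Beta prior is conjugate to a Binomial/Bernoulli likelihood; the update adds successes to α and failures to β.
After batch 1: Beta(1.81+14, 4.32+5) = Beta(15.81, 9.32).
After batch 2: Beta(15.81+10, 9.32+33) = Beta(25.81, 42.32).
Mode of Beta(a,b) for a,b>1 is (a−1)/(a+b−2) = 24.81/66.13 = 0.3752.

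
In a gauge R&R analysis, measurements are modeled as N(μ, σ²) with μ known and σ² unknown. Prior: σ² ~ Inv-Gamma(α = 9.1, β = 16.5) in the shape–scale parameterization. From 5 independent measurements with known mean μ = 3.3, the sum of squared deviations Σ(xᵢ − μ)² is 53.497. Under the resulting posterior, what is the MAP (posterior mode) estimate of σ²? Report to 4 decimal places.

With known mean μ and an Inverse-Gamma(α, β) prior on σ², the Normal likelihood is conjugate: posterior is Inv-Gamma(α + n/2, β + Σ(xᵢ−μ)²/2).
Posterior: Inv-Gamma(9.1 + 5/2, 16.5 + 53.497/2) = Inv-Gamma(11.60, 43.2485).
Mode = β/(α+1) = 43.2485/12.60 = 3.4324.

3.4324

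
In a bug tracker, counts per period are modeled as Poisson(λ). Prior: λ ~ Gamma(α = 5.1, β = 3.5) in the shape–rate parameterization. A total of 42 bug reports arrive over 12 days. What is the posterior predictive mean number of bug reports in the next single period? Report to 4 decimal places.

3.0387

With a Gamma(shape α, rate β) prior, the Poisson likelihood is conjugate: the posterior is Gamma(α + ΣXᵢ, β + n).
Posterior: Gamma(α+S, β+n) = Gamma(5.1+42, 3.5+12) = Gamma(47.1, 15.5).
The predictive distribution for one future period is NegBinom with mean α/β = 3.0387.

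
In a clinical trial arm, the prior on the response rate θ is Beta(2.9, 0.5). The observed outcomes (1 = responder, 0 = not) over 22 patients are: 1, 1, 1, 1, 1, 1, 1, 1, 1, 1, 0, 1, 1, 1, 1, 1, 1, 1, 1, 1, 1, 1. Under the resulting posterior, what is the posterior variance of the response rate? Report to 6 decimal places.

0.002105

The Beta prior is conjugate to a Binomial/Bernoulli likelihood; the update adds successes to α and failures to β.
Posterior: Beta(α+k, β+n−k) = Beta(2.9+21, 0.5+1) = Beta(23.9, 1.5).
Var = αβ/((α+β)²(α+β+1)) = 23.9·1.5/(25.4²·26.4) = 0.002105.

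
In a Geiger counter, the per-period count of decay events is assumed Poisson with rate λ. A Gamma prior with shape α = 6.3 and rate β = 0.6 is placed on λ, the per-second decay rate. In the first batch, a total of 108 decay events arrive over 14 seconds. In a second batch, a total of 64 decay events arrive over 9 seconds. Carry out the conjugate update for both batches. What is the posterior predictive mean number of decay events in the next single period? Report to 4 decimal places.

With a Gamma(shape α, rate β) prior, the Poisson likelihood is conjugate: the posterior is Gamma(α + ΣXᵢ, β + n).
After batch 1: Gamma(α+S, β+n) = Gamma(6.3+108, 0.6+14) = Gamma(114.3, 14.6).
After batch 2: Gamma(α+S, β+n) = Gamma(114.3+64, 14.6+9) = Gamma(178.3, 23.6).
The predictive distribution for one future period is NegBinom with mean α/β = 7.5551.

7.5551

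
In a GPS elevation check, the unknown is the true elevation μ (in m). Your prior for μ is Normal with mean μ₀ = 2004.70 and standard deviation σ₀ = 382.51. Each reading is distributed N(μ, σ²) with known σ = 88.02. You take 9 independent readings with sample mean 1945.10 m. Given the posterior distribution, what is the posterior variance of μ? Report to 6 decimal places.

855.800511

For Normal data with known variance σ², a Normal(μ₀, σ₀²) prior on μ is conjugate. Posterior precision = 1/σ₀² + n/σ²; posterior mean is the precision-weighted average of μ₀ and x̄.
σ₀² = 382.51² = 146313.9001, σ² = 88.02² = 7747.5204; σ² + n·σ₀² = 7747.5204 + 9·146313.9001 = 1324572.6213.
Posterior precision = 1/σ₀² + n/σ² = 1/146313.9001 + 9/7747.5204 = (σ² + n·σ₀²)/(σ₀²σ²) = 1324572.6213/(146313.9001·7747.5204); posterior variance σₙ² = σ₀²σ²/(σ² + n·σ₀²) = 146313.9001·7747.5204/1324572.6213 = 855.800511.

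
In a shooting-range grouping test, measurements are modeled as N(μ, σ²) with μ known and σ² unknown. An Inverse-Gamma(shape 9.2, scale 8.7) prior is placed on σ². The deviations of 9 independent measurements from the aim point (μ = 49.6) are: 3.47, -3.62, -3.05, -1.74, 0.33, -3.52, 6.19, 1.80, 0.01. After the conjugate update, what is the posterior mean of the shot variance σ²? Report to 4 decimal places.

With known mean μ and an Inverse-Gamma(α, β) prior on σ², the Normal likelihood is conjugate: posterior is Inv-Gamma(α + n/2, β + Σ(xᵢ−μ)²/2).
Σ(xᵢ−μ)² = (3.47)² + (-3.62)² + (-3.05)² + (-1.74)² + (0.33)² + (-3.52)² + (6.19)² + (1.80)² + (0.01)² = 91.5309.
Posterior: Inv-Gamma(9.2 + 9/2, 8.7 + 91.5309/2) = Inv-Gamma(13.70, 54.46545).
E[σ²|data] = β/(α−1) = 54.46545/12.70 = 4.2886.

4.2886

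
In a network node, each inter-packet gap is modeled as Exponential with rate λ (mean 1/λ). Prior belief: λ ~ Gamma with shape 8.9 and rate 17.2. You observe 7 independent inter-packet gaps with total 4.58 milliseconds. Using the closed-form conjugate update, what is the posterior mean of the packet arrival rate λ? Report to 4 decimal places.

0.7300

With a Gamma(shape α, rate β) prior on the exponential rate λ, the posterior after n observations with total T = Σxᵢ is Gamma(α+n, β+T).
Posterior: Gamma(8.9+7, 17.2+4.58) = Gamma(15.9, 21.78).
Posterior mean of λ = α/β = 15.9/21.78 = 0.7300.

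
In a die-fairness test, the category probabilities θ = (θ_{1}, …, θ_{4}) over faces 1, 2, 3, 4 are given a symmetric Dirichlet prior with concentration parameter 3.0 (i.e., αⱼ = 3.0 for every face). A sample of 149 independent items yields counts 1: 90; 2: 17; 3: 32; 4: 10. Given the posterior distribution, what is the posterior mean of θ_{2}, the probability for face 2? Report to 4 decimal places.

0.1242

The Dirichlet prior is conjugate to the Multinomial likelihood: each posterior αⱼ = prior αⱼ + observed count nⱼ.
Posterior concentration: (93.0, 20.0, 35.0, 13.0), total = 161.0.
E[θ_{2}|data] = α_{2}/Σα = 20.0/161.0 = 0.1242.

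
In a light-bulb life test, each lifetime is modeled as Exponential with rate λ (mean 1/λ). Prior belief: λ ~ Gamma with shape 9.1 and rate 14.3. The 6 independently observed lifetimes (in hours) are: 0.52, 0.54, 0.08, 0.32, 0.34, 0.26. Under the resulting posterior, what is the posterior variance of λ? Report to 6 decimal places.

With a Gamma(shape α, rate β) prior on the exponential rate λ, the posterior after n observations with total T = Σxᵢ is Gamma(α+n, β+T).
Sum of observations T = 2.06 hours; n = 6.
Posterior: Gamma(9.1+6, 14.3+2.06) = Gamma(15.1, 16.36).
Var = α/β² = 0.056417.

0.056417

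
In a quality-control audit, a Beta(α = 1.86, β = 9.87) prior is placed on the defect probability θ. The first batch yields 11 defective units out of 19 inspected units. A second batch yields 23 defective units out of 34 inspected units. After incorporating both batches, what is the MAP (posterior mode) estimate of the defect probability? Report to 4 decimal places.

The Beta prior is conjugate to a Binomial/Bernoulli likelihood; the update adds successes to α and failures to β.
After batch 1: Beta(1.86+11, 9.87+8) = Beta(12.86, 17.87).
After batch 2: Beta(12.86+23, 17.87+11) = Beta(35.86, 28.87).
Mode of Beta(a,b) for a,b>1 is (a−1)/(a+b−2) = 34.86/62.73 = 0.5557.

0.5557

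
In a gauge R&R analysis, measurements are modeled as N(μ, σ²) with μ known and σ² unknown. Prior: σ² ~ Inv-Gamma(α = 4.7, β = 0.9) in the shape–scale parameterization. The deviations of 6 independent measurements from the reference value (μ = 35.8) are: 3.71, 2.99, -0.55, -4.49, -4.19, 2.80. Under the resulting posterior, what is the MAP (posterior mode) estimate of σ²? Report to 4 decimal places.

With known mean μ and an Inverse-Gamma(α, β) prior on σ², the Normal likelihood is conjugate: posterior is Inv-Gamma(α + n/2, β + Σ(xᵢ−μ)²/2).
Σ(xᵢ−μ)² = (3.71)² + (2.99)² + (-0.55)² + (-4.49)² + (-4.19)² + (2.80)² = 68.5629.
Posterior: Inv-Gamma(4.7 + 6/2, 0.9 + 68.5629/2) = Inv-Gamma(7.70, 35.18145).
Mode = β/(α+1) = 35.18145/8.70 = 4.0438.

4.0438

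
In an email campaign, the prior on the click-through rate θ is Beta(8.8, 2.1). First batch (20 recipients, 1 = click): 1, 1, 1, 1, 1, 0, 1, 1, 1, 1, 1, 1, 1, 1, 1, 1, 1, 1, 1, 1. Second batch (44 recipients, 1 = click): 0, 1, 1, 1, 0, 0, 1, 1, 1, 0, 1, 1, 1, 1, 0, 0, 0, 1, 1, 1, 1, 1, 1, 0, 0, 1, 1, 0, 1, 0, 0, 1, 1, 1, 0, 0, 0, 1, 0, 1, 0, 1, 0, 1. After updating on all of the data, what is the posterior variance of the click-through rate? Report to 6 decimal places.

The Beta prior is conjugate to a Binomial/Bernoulli likelihood; the update adds successes to α and failures to β.
After batch 1: Beta(8.8+19, 2.1+1) = Beta(27.8, 3.1).
After batch 2: Beta(27.8+26, 3.1+18) = Beta(53.8, 21.1).
Var = αβ/((α+β)²(α+β+1)) = 53.8·21.1/(74.9²·75.9) = 0.002666.

0.002666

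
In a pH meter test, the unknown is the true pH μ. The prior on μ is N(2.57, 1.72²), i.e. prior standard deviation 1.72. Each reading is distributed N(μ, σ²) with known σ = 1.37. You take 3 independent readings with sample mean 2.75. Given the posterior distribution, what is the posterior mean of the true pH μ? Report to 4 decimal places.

2.7186

For Normal data with known variance σ², a Normal(μ₀, σ₀²) prior on μ is conjugate. Posterior precision = 1/σ₀² + n/σ²; posterior mean is the precision-weighted average of μ₀ and x̄.
n·x̄ = 3·2.75 = 8.25.
σ₀² = 1.72² = 2.9584, σ² = 1.37² = 1.8769; σ² + n·σ₀² = 1.8769 + 3·2.9584 = 10.7521.
Posterior mean = (μ₀/σ₀² + n·x̄/σ²)/(1/σ₀² + n/σ²) = (σ²·μ₀ + σ₀²·n·x̄)/(σ² + n·σ₀²) = (1.8769·2.57 + 2.9584·8.25)/10.7521 = 29.230433/10.7521 = 2.7186.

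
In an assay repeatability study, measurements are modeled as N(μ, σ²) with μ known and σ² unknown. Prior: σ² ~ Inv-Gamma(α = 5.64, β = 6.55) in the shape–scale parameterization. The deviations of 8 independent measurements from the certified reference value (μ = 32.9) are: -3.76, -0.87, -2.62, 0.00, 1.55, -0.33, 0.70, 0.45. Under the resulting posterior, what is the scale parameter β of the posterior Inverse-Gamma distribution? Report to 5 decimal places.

With known mean μ and an Inverse-Gamma(α, β) prior on σ², the Normal likelihood is conjugate: posterior is Inv-Gamma(α + n/2, β + Σ(xᵢ−μ)²/2).
Σ(xᵢ−μ)² = (-3.76)² + (-0.87)² + (-2.62)² + (0.00)² + (1.55)² + (-0.33)² + (0.70)² + (0.45)² = 24.9628.
Posterior: Inv-Gamma(5.64 + 8/2, 6.55 + 24.9628/2) = Inv-Gamma(9.64, 19.03140).
Posterior β = 19.03140.

19.03140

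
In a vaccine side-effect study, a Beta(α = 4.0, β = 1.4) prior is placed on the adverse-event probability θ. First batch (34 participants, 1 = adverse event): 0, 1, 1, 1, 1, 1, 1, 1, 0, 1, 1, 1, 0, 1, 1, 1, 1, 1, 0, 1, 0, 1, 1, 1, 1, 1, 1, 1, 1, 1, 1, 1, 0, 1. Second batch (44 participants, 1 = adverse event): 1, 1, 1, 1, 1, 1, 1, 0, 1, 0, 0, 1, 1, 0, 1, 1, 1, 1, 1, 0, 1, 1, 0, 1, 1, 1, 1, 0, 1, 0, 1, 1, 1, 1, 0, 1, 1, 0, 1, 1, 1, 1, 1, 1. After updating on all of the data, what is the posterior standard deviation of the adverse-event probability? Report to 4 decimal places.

0.0442

The Beta prior is conjugate to a Binomial/Bernoulli likelihood; the update adds successes to α and failures to β.
After batch 1: Beta(4.0+28, 1.4+6) = Beta(32.0, 7.4).
After batch 2: Beta(32.0+34, 7.4+10) = Beta(66.0, 17.4).
Var = αβ/((α+β)²(α+β+1)) = 66.0·17.4/(83.4²·84.4) = 0.00195622; SD = √0.00195622 = 0.0442.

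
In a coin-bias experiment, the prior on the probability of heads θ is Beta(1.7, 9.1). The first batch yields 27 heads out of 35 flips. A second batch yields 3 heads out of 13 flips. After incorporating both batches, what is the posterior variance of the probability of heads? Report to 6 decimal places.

The Beta prior is conjugate to a Binomial/Bernoulli likelihood; the update adds successes to α and failures to β.
After batch 1: Beta(1.7+27, 9.1+8) = Beta(28.7, 17.1).
After batch 2: Beta(28.7+3, 17.1+10) = Beta(31.7, 27.1).
Var = αβ/((α+β)²(α+β+1)) = 31.7·27.1/(58.8²·59.8) = 0.004155.

0.004155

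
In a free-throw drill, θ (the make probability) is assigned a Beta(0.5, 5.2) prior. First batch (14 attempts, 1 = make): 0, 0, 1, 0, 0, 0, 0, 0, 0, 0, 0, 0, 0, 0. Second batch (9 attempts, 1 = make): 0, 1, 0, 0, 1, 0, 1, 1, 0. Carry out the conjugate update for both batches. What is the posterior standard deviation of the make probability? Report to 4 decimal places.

0.0722

The Beta prior is conjugate to a Binomial/Bernoulli likelihood; the update adds successes to α and failures to β.
After batch 1: Beta(0.5+1, 5.2+13) = Beta(1.5, 18.2).
After batch 2: Beta(1.5+4, 18.2+5) = Beta(5.5, 23.2).
Var = αβ/((α+β)²(α+β+1)) = 5.5·23.2/(28.7²·29.7) = 0.00521591; SD = √0.00521591 = 0.0722.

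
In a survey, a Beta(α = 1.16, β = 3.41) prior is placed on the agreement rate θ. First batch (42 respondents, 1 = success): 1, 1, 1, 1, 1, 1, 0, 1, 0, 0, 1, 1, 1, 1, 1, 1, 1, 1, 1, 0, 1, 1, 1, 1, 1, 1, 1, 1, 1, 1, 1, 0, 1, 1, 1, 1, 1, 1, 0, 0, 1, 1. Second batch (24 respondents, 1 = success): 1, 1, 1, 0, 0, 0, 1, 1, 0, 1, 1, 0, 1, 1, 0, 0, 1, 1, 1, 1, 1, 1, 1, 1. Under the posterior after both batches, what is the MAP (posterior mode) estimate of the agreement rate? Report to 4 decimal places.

The Beta prior is conjugate to a Binomial/Bernoulli likelihood; the update adds successes to α and failures to β.
After batch 1: Beta(1.16+35, 3.41+7) = Beta(36.16, 10.41).
After batch 2: Beta(36.16+17, 10.41+7) = Beta(53.16, 17.41).
Mode of Beta(a,b) for a,b>1 is (a−1)/(a+b−2) = 52.16/68.57 = 0.7607.

0.7607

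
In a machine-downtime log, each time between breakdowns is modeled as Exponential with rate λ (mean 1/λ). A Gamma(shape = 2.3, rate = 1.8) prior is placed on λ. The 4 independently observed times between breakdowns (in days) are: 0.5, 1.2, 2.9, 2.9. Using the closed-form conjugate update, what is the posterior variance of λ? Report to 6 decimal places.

0.072841

With a Gamma(shape α, rate β) prior on the exponential rate λ, the posterior after n observations with total T = Σxᵢ is Gamma(α+n, β+T).
Sum of observations T = 7.5 days; n = 4.
Posterior: Gamma(2.3+4, 1.8+7.5) = Gamma(6.3, 9.3).
Var = α/β² = 0.072841.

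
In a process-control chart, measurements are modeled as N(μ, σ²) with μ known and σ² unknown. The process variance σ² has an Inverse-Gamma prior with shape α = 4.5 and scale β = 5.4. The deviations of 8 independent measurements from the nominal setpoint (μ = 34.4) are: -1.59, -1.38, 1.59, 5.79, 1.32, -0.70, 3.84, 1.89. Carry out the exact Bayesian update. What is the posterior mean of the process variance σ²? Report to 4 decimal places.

With known mean μ and an Inverse-Gamma(α, β) prior on σ², the Normal likelihood is conjugate: posterior is Inv-Gamma(α + n/2, β + Σ(xᵢ−μ)²/2).
Σ(xᵢ−μ)² = (-1.59)² + (-1.38)² + (1.59)² + (5.79)² + (1.32)² + (-0.70)² + (3.84)² + (1.89)² = 61.0348.
Posterior: Inv-Gamma(4.5 + 8/2, 5.4 + 61.0348/2) = Inv-Gamma(8.50, 35.91740).
E[σ²|data] = β/(α−1) = 35.91740/7.50 = 4.7890.

4.7890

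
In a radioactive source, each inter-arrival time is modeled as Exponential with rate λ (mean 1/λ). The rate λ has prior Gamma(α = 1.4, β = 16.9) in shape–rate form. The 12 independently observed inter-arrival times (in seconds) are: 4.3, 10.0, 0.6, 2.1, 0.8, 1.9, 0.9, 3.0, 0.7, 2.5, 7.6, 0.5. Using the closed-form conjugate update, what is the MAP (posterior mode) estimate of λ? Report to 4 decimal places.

With a Gamma(shape α, rate β) prior on the exponential rate λ, the posterior after n observations with total T = Σxᵢ is Gamma(α+n, β+T).
Sum of observations T = 34.9 seconds; n = 12.
Posterior: Gamma(1.4+12, 16.9+34.9) = Gamma(13.4, 51.8).
Mode = (α−1)/β = 0.2394.

0.2394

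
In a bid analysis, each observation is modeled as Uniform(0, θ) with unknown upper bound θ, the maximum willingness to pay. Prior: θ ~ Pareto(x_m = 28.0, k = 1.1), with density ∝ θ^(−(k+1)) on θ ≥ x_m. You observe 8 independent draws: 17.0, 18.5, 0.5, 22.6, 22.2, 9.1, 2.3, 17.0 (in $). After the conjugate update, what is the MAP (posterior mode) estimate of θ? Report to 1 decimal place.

28.0

A Pareto(scale x_m, shape k) prior on the upper bound θ of Uniform(0, θ) is conjugate: posterior is Pareto(max(x_m, max xᵢ), k + n).
Sample maximum = 22.6; prior scale x_m = 28.0 → posterior scale = max = 28.0.
Posterior shape = 1.1 + 8 = 9.1.
The Pareto density is decreasing on [x_m, ∞), so the mode is x_m = 28.0.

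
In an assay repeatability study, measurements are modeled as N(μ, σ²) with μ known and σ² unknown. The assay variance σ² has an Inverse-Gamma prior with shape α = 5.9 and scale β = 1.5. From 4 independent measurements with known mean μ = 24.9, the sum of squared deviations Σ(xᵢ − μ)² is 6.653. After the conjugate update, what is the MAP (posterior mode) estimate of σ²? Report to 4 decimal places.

With known mean μ and an Inverse-Gamma(α, β) prior on σ², the Normal likelihood is conjugate: posterior is Inv-Gamma(α + n/2, β + Σ(xᵢ−μ)²/2).
Posterior: Inv-Gamma(5.9 + 4/2, 1.5 + 6.653/2) = Inv-Gamma(7.90, 4.8265).
Mode = β/(α+1) = 4.8265/8.90 = 0.5423.

0.5423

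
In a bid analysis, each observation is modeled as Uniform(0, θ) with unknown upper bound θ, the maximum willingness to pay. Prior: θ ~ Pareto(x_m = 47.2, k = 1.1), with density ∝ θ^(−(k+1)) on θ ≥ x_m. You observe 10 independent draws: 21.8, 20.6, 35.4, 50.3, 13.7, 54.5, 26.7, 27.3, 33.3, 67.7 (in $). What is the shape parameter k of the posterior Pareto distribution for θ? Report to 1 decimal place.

A Pareto(scale x_m, shape k) prior on the upper bound θ of Uniform(0, θ) is conjugate: posterior is Pareto(max(x_m, max xᵢ), k + n).
Sample maximum = 67.7; prior scale x_m = 47.2 → posterior scale = max = 67.7.
Posterior shape = 1.1 + 10 = 11.1.
Posterior shape k = 11.1.

11.1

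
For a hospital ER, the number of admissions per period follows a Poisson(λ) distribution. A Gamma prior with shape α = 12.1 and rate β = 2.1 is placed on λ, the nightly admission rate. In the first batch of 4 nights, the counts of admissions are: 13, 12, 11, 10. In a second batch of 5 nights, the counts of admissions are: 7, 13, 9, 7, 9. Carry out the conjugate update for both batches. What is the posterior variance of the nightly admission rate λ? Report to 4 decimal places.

With a Gamma(shape α, rate β) prior, the Poisson likelihood is conjugate: the posterior is Gamma(α + ΣXᵢ, β + n).
Batch 1: sum of counts S = 46 over n = 4 nights.
After batch 1: Gamma(α+S, β+n) = Gamma(12.1+46, 2.1+4) = Gamma(58.1, 6.1).
Batch 2: sum of counts S = 45 over n = 5 nights.
After batch 2: Gamma(α+S, β+n) = Gamma(58.1+45, 6.1+5) = Gamma(103.1, 11.1).
Var = α/β² = 103.1/11.1² = 0.8368.

0.8368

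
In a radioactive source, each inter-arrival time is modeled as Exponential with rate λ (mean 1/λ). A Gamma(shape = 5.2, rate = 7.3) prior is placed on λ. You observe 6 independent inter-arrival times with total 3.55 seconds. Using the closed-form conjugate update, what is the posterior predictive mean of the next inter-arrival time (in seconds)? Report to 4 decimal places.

1.0637

With a Gamma(shape α, rate β) prior on the exponential rate λ, the posterior after n observations with total T = Σxᵢ is Gamma(α+n, β+T).
Posterior: Gamma(5.2+6, 7.3+3.55) = Gamma(11.2, 10.85).
The predictive distribution for the next observation is Lomax; its mean is β/(α−1) = 10.85/10.2 = 1.0637.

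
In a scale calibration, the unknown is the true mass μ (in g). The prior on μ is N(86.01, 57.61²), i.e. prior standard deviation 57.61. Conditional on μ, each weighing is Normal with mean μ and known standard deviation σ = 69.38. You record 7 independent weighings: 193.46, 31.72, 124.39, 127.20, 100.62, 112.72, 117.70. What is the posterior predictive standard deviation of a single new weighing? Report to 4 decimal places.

73.3704

For Normal data with known variance σ², a Normal(μ₀, σ₀²) prior on μ is conjugate. Posterior precision = 1/σ₀² + n/σ²; posterior mean is the precision-weighted average of μ₀ and x̄.
σ₀² = 57.61² = 3318.9121, σ² = 69.38² = 4813.5844; σ² + n·σ₀² = 4813.5844 + 7·3318.9121 = 28045.9691.
Posterior precision = 1/σ₀² + n/σ² = 1/3318.9121 + 7/4813.5844 = (σ² + n·σ₀²)/(σ₀²σ²) = 28045.9691/(3318.9121·4813.5844); posterior variance σₙ² = σ₀²σ²/(σ² + n·σ₀²) = 3318.9121·4813.5844/28045.9691 = 569.631360.
Predictive variance for one new observation = σₙ² + σ² = 3318.9121·4813.5844/28045.9691 + 4813.5844 = σ²·(σ₀² + 28045.9691)/28045.9691 = 4813.5844·31364.8812/28045.9691 = 5383.215760; SD = √(4813.5844·31364.8812/28045.9691) = 73.3704.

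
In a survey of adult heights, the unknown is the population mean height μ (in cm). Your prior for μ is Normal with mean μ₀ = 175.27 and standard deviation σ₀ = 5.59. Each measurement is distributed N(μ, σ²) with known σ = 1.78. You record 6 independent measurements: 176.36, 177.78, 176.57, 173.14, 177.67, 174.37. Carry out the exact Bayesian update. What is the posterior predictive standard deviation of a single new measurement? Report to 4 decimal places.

For Normal data with known variance σ², a Normal(μ₀, σ₀²) prior on μ is conjugate. Posterior precision = 1/σ₀² + n/σ²; posterior mean is the precision-weighted average of μ₀ and x̄.
σ₀² = 5.59² = 31.2481, σ² = 1.78² = 3.1684; σ² + n·σ₀² = 3.1684 + 6·31.2481 = 190.657.
Posterior precision = 1/σ₀² + n/σ² = 1/31.2481 + 6/3.1684 = (σ² + n·σ₀²)/(σ₀²σ²) = 190.657/(31.2481·3.1684); posterior variance σₙ² = σ₀²σ²/(σ² + n·σ₀²) = 31.2481·3.1684/190.657 = 0.519291.
Predictive variance for one new observation = σₙ² + σ² = 31.2481·3.1684/190.657 + 3.1684 = σ²·(σ₀² + 190.657)/190.657 = 3.1684·221.9051/190.657 = 3.687691; SD = √(3.1684·221.9051/190.657) = 1.9203.

1.9203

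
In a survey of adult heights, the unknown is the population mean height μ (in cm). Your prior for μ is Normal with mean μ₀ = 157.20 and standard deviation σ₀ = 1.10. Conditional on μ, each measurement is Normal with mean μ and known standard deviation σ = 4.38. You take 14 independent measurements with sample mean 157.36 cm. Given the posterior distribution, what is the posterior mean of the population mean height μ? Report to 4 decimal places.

For Normal data with known variance σ², a Normal(μ₀, σ₀²) prior on μ is conjugate. Posterior precision = 1/σ₀² + n/σ²; posterior mean is the precision-weighted average of μ₀ and x̄.
n·x̄ = 14·157.36 = 2203.04.
σ₀² = 1.10² = 1.21, σ² = 4.38² = 19.1844; σ² + n·σ₀² = 19.1844 + 14·1.21 = 36.1244.
Posterior mean = (μ₀/σ₀² + n·x̄/σ²)/(1/σ₀² + n/σ²) = (σ²·μ₀ + σ₀²·n·x̄)/(σ² + n·σ₀²) = (19.1844·157.20 + 1.21·2203.04)/36.1244 = 5681.46608/36.1244 = 157.2750.

157.2750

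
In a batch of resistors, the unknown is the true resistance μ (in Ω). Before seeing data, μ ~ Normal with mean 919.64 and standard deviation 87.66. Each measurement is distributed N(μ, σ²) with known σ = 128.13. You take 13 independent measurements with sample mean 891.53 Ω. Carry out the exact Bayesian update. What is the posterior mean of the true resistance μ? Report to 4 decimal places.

For Normal data with known variance σ², a Normal(μ₀, σ₀²) prior on μ is conjugate. Posterior precision = 1/σ₀² + n/σ²; posterior mean is the precision-weighted average of μ₀ and x̄.
n·x̄ = 13·891.53 = 11589.89.
σ₀² = 87.66² = 7684.2756, σ² = 128.13² = 16417.2969; σ² + n·σ₀² = 16417.2969 + 13·7684.2756 = 116312.8797.
Posterior mean = (μ₀/σ₀² + n·x̄/σ²)/(1/σ₀² + n/σ²) = (σ²·μ₀ + σ₀²·n·x̄)/(σ² + n·σ₀²) = (16417.2969·919.64 + 7684.2756·11589.89)/116312.8797 = 104157911.8548/116312.8797 = 895.4977.

895.4977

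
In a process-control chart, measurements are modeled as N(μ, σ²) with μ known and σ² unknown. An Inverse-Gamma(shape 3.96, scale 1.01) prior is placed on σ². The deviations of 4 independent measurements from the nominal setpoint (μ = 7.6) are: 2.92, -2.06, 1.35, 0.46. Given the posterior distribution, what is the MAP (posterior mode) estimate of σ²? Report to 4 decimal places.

1.2086

With known mean μ and an Inverse-Gamma(α, β) prior on σ², the Normal likelihood is conjugate: posterior is Inv-Gamma(α + n/2, β + Σ(xᵢ−μ)²/2).
Σ(xᵢ−μ)² = (2.92)² + (-2.06)² + (1.35)² + (0.46)² = 14.8041.
Posterior: Inv-Gamma(3.96 + 4/2, 1.01 + 14.8041/2) = Inv-Gamma(5.96, 8.41205).
Mode = β/(α+1) = 8.41205/6.96 = 1.2086.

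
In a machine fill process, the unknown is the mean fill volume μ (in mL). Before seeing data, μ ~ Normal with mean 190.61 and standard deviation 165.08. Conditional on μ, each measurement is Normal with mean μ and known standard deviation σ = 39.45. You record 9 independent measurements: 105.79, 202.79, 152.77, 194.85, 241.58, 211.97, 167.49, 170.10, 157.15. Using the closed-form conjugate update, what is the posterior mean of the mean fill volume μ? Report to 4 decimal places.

For Normal data with known variance σ², a Normal(μ₀, σ₀²) prior on μ is conjugate. Posterior precision = 1/σ₀² + n/σ²; posterior mean is the precision-weighted average of μ₀ and x̄.
Σxᵢ = 105.79 + 202.79 + 152.77 + 194.85 + 241.58 + 211.97 + 167.49 + 170.10 + 157.15 = 1604.49, so n·x̄ = 1604.49.
σ₀² = 165.08² = 27251.4064, σ² = 39.45² = 1556.3025; σ² + n·σ₀² = 1556.3025 + 9·27251.4064 = 246818.9601.
Posterior mean = (μ₀/σ₀² + n·x̄/σ²)/(1/σ₀² + n/σ²) = (σ²·μ₀ + σ₀²·n·x̄)/(σ² + n·σ₀²) = (1556.3025·190.61 + 27251.4064·1604.49)/246818.9601 = 44021255.874261/246818.9601 = 178.3544.

178.3544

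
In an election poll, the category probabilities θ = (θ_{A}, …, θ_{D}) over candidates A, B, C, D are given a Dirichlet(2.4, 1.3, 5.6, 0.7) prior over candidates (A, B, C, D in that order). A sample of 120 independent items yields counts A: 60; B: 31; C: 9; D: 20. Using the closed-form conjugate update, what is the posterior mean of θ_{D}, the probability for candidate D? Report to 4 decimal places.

The Dirichlet prior is conjugate to the Multinomial likelihood: each posterior αⱼ = prior αⱼ + observed count nⱼ.
Posterior concentration: (62.4, 32.3, 14.6, 20.7), total = 130.0.
E[θ_{D}|data] = α_{D}/Σα = 20.7/130.0 = 0.1592.

0.1592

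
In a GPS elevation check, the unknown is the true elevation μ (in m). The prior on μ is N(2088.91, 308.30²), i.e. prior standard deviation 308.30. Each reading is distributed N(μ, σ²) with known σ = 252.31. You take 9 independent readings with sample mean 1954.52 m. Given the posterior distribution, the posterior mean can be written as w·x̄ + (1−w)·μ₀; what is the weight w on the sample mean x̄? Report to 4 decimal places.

For Normal data with known variance σ², a Normal(μ₀, σ₀²) prior on μ is conjugate. Posterior precision = 1/σ₀² + n/σ²; posterior mean is the precision-weighted average of μ₀ and x̄.
σ₀² = 308.30² = 95048.89, σ² = 252.31² = 63660.3361. Prior precision 1/σ₀² = 1/95048.89; data precision n/σ² = 9/63660.3361.
w = (n/σ²)/(1/σ₀² + n/σ²) = n·σ₀²/(σ² + n·σ₀²) = 9·95048.89/(63660.3361 + 9·95048.89) = 855440.01/919100.3461 = 0.9307.

0.9307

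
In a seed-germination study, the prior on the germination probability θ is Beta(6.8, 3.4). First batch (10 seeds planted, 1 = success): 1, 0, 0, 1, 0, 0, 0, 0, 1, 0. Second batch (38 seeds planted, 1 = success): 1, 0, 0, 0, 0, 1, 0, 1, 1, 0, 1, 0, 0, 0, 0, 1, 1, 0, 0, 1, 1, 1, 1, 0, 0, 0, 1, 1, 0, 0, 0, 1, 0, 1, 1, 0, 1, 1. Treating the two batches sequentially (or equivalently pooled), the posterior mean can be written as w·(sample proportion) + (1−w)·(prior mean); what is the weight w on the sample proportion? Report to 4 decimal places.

The Beta prior is conjugate to a Binomial/Bernoulli likelihood; the update adds successes to α and failures to β.
Total number of seeds planted: n = 10 + 38 = 48.
Posterior mean = (α₀+k)/(α₀+β₀+n) = [n/(α₀+β₀+n)]·(k/n) + [(α₀+β₀)/(α₀+β₀+n)]·α₀/(α₀+β₀), so only n and the prior enter the weight.
The weight on the data is w = n/(α₀+β₀+n) = 48/(6.8+3.4+48) = 48/58.2 = 0.8247.

0.8247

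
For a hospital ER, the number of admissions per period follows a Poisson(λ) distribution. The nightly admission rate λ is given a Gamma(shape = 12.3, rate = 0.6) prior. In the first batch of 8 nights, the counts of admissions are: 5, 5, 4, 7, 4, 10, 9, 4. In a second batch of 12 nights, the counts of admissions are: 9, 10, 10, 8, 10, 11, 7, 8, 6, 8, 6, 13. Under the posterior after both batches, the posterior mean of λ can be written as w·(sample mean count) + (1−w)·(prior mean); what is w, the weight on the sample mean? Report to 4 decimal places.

0.9709

With a Gamma(shape α, rate β) prior, the Poisson likelihood is conjugate: the posterior is Gamma(α + ΣXᵢ, β + n).
Total number of nights: n = 8 + 12 = 20.
Posterior mean = (α₀+S)/(β₀+n) = [n/(β₀+n)]·(S/n) + [β₀/(β₀+n)]·(α₀/β₀), so only n and β₀ enter the weight.
Weight on data w = n/(β₀+n) = 20/(0.6+20) = 20/20.6 = 0.9709.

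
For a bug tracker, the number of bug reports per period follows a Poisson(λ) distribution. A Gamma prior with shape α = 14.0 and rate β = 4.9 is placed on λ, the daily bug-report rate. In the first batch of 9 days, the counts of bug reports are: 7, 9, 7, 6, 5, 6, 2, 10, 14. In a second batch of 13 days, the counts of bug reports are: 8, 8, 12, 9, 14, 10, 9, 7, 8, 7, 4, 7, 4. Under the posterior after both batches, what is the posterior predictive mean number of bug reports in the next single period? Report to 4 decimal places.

6.9517

With a Gamma(shape α, rate β) prior, the Poisson likelihood is conjugate: the posterior is Gamma(α + ΣXᵢ, β + n).
Batch 1: sum of counts S = 66 over n = 9 days.
After batch 1: Gamma(α+S, β+n) = Gamma(14.0+66, 4.9+9) = Gamma(80.0, 13.9).
Batch 2: sum of counts S = 107 over n = 13 days.
After batch 2: Gamma(α+S, β+n) = Gamma(80.0+107, 13.9+13) = Gamma(187.0, 26.9).
The predictive distribution for one future period is NegBinom with mean α/β = 6.9517.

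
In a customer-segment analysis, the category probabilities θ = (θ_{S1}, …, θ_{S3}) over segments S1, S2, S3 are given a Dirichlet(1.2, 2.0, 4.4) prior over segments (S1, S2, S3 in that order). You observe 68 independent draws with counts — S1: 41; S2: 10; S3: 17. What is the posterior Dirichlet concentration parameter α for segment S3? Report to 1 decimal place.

21.4

The Dirichlet prior is conjugate to the Multinomial likelihood: each posterior αⱼ = prior αⱼ + observed count nⱼ.
Posterior concentration: (42.2, 12.0, 21.4), total = 75.6.
α_{S3} = 4.4 + 17 = 21.4.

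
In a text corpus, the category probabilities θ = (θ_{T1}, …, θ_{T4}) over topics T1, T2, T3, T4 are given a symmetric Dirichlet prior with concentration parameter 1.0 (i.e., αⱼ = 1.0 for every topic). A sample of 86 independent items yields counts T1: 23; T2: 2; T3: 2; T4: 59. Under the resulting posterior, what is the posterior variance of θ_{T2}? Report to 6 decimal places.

0.000354

The Dirichlet prior is conjugate to the Multinomial likelihood: each posterior αⱼ = prior αⱼ + observed count nⱼ.
Posterior concentration: (24.0, 3.0, 3.0, 60.0), total = 90.0.
Var[θ_j] = α_j(Σα−α_j)/((Σα)²(Σα+1)) = 3.0·87.0/(90.0²·91.0) = 0.000354.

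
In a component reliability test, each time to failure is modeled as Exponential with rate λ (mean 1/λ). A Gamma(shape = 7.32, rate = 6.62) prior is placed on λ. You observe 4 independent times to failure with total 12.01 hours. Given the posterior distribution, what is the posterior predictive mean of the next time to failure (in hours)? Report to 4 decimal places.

1.8052

With a Gamma(shape α, rate β) prior on the exponential rate λ, the posterior after n observations with total T = Σxᵢ is Gamma(α+n, β+T).
Posterior: Gamma(7.32+4, 6.62+12.01) = Gamma(11.32, 18.63).
The predictive distribution for the next observation is Lomax; its mean is β/(α−1) = 18.63/10.32 = 1.8052.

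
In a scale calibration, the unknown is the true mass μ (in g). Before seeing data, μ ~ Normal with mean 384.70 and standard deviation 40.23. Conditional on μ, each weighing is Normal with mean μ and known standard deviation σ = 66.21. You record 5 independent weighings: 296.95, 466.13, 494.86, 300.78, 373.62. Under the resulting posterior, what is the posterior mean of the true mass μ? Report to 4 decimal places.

For Normal data with known variance σ², a Normal(μ₀, σ₀²) prior on μ is conjugate. Posterior precision = 1/σ₀² + n/σ²; posterior mean is the precision-weighted average of μ₀ and x̄.
Σxᵢ = 296.95 + 466.13 + 494.86 + 300.78 + 373.62 = 1932.34, so n·x̄ = 1932.34.
σ₀² = 40.23² = 1618.4529, σ² = 66.21² = 4383.7641; σ² + n·σ₀² = 4383.7641 + 5·1618.4529 = 12476.0286.
Posterior mean = (μ₀/σ₀² + n·x̄/σ²)/(1/σ₀² + n/σ²) = (σ²·μ₀ + σ₀²·n·x̄)/(σ² + n·σ₀²) = (4383.7641·384.70 + 1618.4529·1932.34)/12476.0286 = 4813835.326056/12476.0286 = 385.8468.

385.8468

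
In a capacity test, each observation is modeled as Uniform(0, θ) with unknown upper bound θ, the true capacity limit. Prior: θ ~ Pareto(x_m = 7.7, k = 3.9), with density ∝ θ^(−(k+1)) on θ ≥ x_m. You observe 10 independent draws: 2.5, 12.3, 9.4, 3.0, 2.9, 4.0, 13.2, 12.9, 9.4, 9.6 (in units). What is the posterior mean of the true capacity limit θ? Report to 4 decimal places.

14.2233

A Pareto(scale x_m, shape k) prior on the upper bound θ of Uniform(0, θ) is conjugate: posterior is Pareto(max(x_m, max xᵢ), k + n).
Sample maximum = 13.2; prior scale x_m = 7.7 → posterior scale = max = 13.2.
Posterior shape = 3.9 + 10 = 13.9.
E[θ|data] = k·x_m/(k−1) = 13.9·13.2/12.9 = 14.2233.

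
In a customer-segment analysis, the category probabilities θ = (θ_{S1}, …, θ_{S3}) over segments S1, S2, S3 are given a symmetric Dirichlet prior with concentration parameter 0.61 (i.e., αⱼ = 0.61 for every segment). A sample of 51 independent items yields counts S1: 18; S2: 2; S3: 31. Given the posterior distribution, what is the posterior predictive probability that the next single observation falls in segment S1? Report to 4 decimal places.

The Dirichlet prior is conjugate to the Multinomial likelihood: each posterior αⱼ = prior αⱼ + observed count nⱼ.
Posterior concentration: (18.61, 2.61, 31.61), total = 52.83.
P(next = S1 | data) = α_{S1}/Σα = 0.3523.

0.3523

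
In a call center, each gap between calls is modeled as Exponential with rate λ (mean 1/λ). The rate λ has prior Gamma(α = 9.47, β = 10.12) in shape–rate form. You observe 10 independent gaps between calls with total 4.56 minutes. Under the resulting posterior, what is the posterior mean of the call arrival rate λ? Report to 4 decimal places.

With a Gamma(shape α, rate β) prior on the exponential rate λ, the posterior after n observations with total T = Σxᵢ is Gamma(α+n, β+T).
Posterior: Gamma(9.47+10, 10.12+4.56) = Gamma(19.47, 14.68).
Posterior mean of λ = α/β = 19.47/14.68 = 1.3263.

1.3263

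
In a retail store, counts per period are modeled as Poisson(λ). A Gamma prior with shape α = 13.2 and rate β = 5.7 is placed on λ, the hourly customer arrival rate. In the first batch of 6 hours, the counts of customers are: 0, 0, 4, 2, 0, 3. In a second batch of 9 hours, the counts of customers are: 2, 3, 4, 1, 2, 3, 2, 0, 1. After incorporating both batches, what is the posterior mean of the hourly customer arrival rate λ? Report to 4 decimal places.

1.9420

With a Gamma(shape α, rate β) prior, the Poisson likelihood is conjugate: the posterior is Gamma(α + ΣXᵢ, β + n).
Batch 1: sum of counts S = 9 over n = 6 hours.
After batch 1: Gamma(α+S, β+n) = Gamma(13.2+9, 5.7+6) = Gamma(22.2, 11.7).
Batch 2: sum of counts S = 18 over n = 9 hours.
After batch 2: Gamma(α+S, β+n) = Gamma(22.2+18, 11.7+9) = Gamma(40.2, 20.7).
Posterior mean = α/β = 40.2/20.7 = 1.9420.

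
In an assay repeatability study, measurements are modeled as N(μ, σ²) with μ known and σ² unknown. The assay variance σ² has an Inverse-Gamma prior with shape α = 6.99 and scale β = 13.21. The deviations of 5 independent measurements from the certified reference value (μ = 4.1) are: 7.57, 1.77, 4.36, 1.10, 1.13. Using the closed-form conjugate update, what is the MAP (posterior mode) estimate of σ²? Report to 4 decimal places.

With known mean μ and an Inverse-Gamma(α, β) prior on σ², the Normal likelihood is conjugate: posterior is Inv-Gamma(α + n/2, β + Σ(xᵢ−μ)²/2).
Σ(xᵢ−μ)² = (7.57)² + (1.77)² + (4.36)² + (1.10)² + (1.13)² = 81.9343.
Posterior: Inv-Gamma(6.99 + 5/2, 13.21 + 81.9343/2) = Inv-Gamma(9.49, 54.17715).
Mode = β/(α+1) = 54.17715/10.49 = 5.1646.

5.1646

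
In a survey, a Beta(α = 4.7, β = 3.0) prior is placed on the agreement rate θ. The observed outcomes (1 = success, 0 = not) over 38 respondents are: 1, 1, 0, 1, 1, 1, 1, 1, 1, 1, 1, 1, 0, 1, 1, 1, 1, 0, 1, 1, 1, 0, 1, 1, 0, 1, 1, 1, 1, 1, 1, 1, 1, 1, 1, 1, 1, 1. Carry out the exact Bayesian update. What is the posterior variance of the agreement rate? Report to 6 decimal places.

0.003092

The Beta prior is conjugate to a Binomial/Bernoulli likelihood; the update adds successes to α and failures to β.
Posterior: Beta(α+k, β+n−k) = Beta(4.7+33, 3.0+5) = Beta(37.7, 8.0).
Var = αβ/((α+β)²(α+β+1)) = 37.7·8.0/(45.7²·46.7) = 0.003092.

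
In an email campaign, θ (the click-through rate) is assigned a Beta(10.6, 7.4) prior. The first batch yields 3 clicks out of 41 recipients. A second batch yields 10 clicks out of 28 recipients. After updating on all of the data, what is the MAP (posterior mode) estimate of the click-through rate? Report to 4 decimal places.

0.2659

The Beta prior is conjugate to a Binomial/Bernoulli likelihood; the update adds successes to α and failures to β.
After batch 1: Beta(10.6+3, 7.4+38) = Beta(13.6, 45.4).
After batch 2: Beta(13.6+10, 45.4+18) = Beta(23.6, 63.4).
Mode of Beta(a,b) for a,b>1 is (a−1)/(a+b−2) = 22.6/85.0 = 0.2659.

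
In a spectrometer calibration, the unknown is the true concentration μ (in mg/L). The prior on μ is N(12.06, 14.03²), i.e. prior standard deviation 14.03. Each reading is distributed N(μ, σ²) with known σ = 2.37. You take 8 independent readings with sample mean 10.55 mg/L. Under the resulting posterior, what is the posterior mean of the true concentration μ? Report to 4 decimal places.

10.5554

For Normal data with known variance σ², a Normal(μ₀, σ₀²) prior on μ is conjugate. Posterior precision = 1/σ₀² + n/σ²; posterior mean is the precision-weighted average of μ₀ and x̄.
n·x̄ = 8·10.55 = 84.4.
σ₀² = 14.03² = 196.8409, σ² = 2.37² = 5.6169; σ² + n·σ₀² = 5.6169 + 8·196.8409 = 1580.3441.
Posterior mean = (μ₀/σ₀² + n·x̄/σ²)/(1/σ₀² + n/σ²) = (σ²·μ₀ + σ₀²·n·x̄)/(σ² + n·σ₀²) = (5.6169·12.06 + 196.8409·84.4)/1580.3441 = 16681.111774/1580.3441 = 10.5554.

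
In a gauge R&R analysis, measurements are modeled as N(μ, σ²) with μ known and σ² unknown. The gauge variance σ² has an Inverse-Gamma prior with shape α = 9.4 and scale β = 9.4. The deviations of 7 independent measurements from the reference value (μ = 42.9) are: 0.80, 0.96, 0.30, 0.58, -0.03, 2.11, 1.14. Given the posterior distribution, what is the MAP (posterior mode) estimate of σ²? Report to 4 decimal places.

With known mean μ and an Inverse-Gamma(α, β) prior on σ², the Normal likelihood is conjugate: posterior is Inv-Gamma(α + n/2, β + Σ(xᵢ−μ)²/2).
Σ(xᵢ−μ)² = (0.80)² + (0.96)² + (0.30)² + (0.58)² + (-0.03)² + (2.11)² + (1.14)² = 7.7406.
Posterior: Inv-Gamma(9.4 + 7/2, 9.4 + 7.7406/2) = Inv-Gamma(12.90, 13.27030).
Mode = β/(α+1) = 13.27030/13.90 = 0.9547.

0.9547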